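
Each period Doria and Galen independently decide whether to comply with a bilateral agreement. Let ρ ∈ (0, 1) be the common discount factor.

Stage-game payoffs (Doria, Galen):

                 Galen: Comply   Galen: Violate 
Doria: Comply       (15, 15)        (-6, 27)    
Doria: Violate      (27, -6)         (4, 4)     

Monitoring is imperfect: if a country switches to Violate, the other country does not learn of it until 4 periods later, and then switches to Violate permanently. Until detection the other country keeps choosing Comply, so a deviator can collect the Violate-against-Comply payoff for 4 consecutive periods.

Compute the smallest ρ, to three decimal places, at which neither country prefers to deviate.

A deviator earns 27 for 4 periods, then 4 forever; cooperating earns 15 forever. Multiplying the IC by (1−ρ):
15 ≥ 27(1−ρ^4) + 4ρ^4, so 23·ρ^4 ≥ 12 and ρ^4 ≥ 12/23.
ρ ≥ (12/23)^(1/4) ≈ 0.850.

0.850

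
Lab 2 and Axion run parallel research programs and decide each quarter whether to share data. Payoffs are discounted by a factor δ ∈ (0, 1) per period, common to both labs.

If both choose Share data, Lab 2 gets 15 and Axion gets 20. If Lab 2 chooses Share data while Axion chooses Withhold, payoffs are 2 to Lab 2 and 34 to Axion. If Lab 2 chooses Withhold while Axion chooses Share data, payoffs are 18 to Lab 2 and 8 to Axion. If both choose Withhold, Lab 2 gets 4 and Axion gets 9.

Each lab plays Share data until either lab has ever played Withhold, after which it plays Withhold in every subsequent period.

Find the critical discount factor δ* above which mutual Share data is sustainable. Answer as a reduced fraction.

Lab 2: cooperation gives 15 each period; deviation gives 18 once then 4 forever.
  15/(1−δ) ≥ 18 + 4δ/(1−δ) ⇒ δ ≥ 3/14.
Axion: cooperation gives 20 each period; deviation gives 34 once then 9 forever.
  δ ≥ 14/25.
Both must hold, so the binding constraint is Axion's: δ ≥ 14/25.

14/25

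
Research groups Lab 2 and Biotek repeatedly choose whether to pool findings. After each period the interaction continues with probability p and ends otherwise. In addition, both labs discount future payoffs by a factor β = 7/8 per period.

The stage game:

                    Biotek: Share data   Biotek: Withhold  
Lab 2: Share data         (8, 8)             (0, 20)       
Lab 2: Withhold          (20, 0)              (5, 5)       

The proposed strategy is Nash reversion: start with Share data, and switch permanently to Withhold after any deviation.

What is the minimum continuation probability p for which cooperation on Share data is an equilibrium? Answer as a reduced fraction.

32/35

Expected continuation weight on next period's payoff is β·p = 7/8·p, which plays the role of the discount factor.
Cooperation requires 7/8·p ≥ (20−8)/(20−5) = 4/5, hence p ≥ 32/35.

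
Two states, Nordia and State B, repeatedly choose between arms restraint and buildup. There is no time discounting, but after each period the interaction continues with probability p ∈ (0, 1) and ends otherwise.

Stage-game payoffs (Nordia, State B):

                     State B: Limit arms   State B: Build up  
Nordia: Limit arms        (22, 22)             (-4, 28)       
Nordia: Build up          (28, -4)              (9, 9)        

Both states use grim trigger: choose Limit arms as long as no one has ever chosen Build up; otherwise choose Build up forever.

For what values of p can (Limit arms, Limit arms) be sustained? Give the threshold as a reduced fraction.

6/19

Expected cooperation value is 22 + p·22 + p²·22 + … = 22/(1−p); deviation gives 28 + p·9/(1−p).
22 ≥ 28(1−p) + 9p ⇒ 19p ≥ 6 ⇒ p ≥ 6/19.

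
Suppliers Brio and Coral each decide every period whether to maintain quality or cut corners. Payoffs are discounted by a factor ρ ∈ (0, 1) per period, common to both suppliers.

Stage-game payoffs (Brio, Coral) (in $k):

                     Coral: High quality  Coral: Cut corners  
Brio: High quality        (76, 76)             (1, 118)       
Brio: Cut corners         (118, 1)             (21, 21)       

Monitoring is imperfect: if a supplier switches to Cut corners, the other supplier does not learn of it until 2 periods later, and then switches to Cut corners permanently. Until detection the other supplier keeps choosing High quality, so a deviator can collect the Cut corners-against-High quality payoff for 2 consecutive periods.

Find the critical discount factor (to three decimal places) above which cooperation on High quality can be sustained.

0.658

A deviator earns 118 for 2 periods, then 21 forever; cooperating earns 76 forever. Multiplying the IC by (1−ρ):
76 ≥ 118(1−ρ^2) + 21ρ^2, so 97·ρ^2 ≥ 42 and ρ^2 ≥ 42/97.
ρ ≥ (42/97)^(1/2) ≈ 0.658.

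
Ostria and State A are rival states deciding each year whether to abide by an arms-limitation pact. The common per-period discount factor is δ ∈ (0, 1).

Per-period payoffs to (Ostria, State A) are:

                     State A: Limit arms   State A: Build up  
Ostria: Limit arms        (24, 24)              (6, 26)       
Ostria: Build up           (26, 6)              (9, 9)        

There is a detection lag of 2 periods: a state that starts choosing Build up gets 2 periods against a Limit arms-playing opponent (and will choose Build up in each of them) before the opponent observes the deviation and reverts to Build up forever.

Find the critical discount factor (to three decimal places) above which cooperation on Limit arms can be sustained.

A deviator earns 26 for 2 periods, then 9 forever; cooperating earns 24 forever. Multiplying the IC by (1−δ):
24 ≥ 26(1−δ^2) + 9δ^2, so 17·δ^2 ≥ 2 and δ^2 ≥ 2/17.
δ ≥ (2/17)^(1/2) ≈ 0.343.

0.343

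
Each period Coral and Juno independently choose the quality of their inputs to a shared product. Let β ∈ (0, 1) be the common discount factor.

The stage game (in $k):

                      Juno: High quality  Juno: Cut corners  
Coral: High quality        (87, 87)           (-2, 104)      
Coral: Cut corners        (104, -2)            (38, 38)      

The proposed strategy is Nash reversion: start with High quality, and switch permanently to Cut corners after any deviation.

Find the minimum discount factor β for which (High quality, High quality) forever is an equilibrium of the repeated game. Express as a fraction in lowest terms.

17/66

One-period gain from deviating is 104 − 87 = 17. The loss is 87 − 38 = 49 in every subsequent period, with present value 49·β/(1−β).
Deviation is unprofitable when 49·β/(1−β) ≥ 17, i.e. β/(1−β) ≥ 17/49.
Equivalently β ≥ 17/(17+49) = 17/66.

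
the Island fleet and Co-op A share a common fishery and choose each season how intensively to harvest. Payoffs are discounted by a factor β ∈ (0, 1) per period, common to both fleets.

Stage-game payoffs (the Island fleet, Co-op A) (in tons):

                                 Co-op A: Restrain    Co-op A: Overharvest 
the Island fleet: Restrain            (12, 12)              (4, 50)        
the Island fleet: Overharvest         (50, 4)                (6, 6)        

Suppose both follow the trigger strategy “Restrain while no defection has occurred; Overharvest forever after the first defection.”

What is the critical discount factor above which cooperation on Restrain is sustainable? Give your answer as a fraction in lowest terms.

19/22

12/(1−β) ≥ 50 + 6β/(1−β)
12 ≥ 50 − 44β
β ≥ 38/44 = 19/22.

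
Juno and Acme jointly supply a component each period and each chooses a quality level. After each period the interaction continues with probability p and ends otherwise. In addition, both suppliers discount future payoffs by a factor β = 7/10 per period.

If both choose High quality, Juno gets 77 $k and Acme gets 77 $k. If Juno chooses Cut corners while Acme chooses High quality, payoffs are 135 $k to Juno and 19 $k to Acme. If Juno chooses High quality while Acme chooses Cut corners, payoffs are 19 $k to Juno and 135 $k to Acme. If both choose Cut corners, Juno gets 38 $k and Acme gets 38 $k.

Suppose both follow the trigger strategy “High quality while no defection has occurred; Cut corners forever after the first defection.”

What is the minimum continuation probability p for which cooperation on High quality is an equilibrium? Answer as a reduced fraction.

With continuation probability p and discount β, the effective per-period discount factor is βp.
Grim-trigger IC: βp ≥ (135−77)/(135−38) = 58/97.
So p ≥ (58/97)/(7/10) = 580/679.

580/679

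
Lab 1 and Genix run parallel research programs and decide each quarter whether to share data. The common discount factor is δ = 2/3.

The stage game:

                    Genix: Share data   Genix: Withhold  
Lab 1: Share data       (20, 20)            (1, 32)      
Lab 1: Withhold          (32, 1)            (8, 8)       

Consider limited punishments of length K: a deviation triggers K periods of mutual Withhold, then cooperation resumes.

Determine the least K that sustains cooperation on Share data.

Need Σ_{k=1}^{K} δ^k ≥ (32−20)/(20−8) = 1.0000 at δ = 2/3.
At K = 1 the sum is 0.6667 < 1.0000; at K = 2 it is 1.1111 ≥ 1.0000.
So the minimum punishment length is K = 2.

2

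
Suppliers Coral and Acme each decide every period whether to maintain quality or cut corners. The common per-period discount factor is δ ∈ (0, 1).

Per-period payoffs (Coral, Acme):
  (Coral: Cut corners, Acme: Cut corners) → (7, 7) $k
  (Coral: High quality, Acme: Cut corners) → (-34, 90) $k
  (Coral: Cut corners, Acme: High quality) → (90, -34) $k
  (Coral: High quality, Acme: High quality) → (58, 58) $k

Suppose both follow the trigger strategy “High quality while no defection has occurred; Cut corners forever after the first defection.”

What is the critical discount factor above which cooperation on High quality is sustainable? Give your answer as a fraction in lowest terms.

Cooperation forever yields 58 each period: 58/(1−δ).
Deviating yields 90 once, then 7 forever: 90 + 7δ/(1−δ).
No profitable deviation requires 58/(1−δ) ≥ 90 + 7δ/(1−δ).
Multiplying by (1−δ): 58 ≥ 90(1−δ) + 7δ = 90 − 83δ.
So 83δ ≥ 32, i.e. δ ≥ 32/83.

32/83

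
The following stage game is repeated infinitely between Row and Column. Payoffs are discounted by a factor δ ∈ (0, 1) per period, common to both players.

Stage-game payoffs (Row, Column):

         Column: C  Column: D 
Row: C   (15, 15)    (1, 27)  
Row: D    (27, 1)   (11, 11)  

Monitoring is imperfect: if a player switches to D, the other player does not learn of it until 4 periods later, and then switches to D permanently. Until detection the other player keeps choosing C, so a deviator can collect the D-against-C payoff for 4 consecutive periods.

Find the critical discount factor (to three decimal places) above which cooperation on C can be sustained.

0.931

Deviating for the 4 undetected periods gains 27−15 = 12 per period over cooperation, then loses 15−11 = 4 per period forever once punishment starts.
Gain: 12(1 + δ + … + δ^3); loss: 4·δ^4/(1−δ).
No profitable deviation ⇔ 12(1−δ^4) ≤ 4·δ^4, i.e. δ^4 ≥ 12/(12+4) = 3/4.
Hence δ ≥ (3/4)^(1/4) ≈ 0.931.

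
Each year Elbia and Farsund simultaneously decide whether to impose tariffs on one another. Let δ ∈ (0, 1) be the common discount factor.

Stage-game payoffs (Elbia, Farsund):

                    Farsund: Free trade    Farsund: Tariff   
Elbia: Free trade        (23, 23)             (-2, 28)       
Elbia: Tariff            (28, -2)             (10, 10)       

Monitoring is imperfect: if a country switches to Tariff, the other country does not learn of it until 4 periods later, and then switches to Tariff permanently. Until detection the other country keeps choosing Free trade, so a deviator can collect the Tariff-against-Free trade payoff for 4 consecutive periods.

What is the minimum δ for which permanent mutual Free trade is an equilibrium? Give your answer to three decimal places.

0.726

The best deviation is to choose Tariff for all 4 undetected periods, earning 28 each, then 10 forever once detected.
Deviation value: 28(1−δ^4)/(1−δ) + 10δ^4/(1−δ); cooperation value: 23/(1−δ).
IC: 23 ≥ 28(1−δ^4) + 10δ^4 = 28 − 18δ^4.
So δ^4 ≥ 5/18, giving δ ≥ (5/18)^(1/4) ≈ 0.726.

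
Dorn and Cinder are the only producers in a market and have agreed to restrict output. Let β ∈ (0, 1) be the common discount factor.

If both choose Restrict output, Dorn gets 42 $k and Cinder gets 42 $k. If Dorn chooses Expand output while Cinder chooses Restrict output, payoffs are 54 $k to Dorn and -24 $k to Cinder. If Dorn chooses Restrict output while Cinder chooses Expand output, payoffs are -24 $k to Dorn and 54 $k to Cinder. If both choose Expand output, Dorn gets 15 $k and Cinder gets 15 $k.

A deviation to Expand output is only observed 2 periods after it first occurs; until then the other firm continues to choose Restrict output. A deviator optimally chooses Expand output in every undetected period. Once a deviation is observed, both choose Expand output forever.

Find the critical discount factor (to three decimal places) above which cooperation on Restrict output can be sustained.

A deviator earns 54 for 2 periods, then 15 forever; cooperating earns 42 forever. Multiplying the IC by (1−β):
42 ≥ 54(1−β^2) + 15β^2, so 39·β^2 ≥ 12 and β^2 ≥ 4/13.
β ≥ (4/13)^(1/2) ≈ 0.555.

0.555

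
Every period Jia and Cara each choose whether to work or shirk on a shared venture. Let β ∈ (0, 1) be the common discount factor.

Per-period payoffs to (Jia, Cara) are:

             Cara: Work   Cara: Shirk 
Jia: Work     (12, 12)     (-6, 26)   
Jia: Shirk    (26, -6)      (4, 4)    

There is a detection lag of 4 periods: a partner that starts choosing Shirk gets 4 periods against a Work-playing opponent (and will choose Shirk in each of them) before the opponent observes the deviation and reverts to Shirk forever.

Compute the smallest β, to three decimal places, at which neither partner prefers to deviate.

0.893

Deviating for the 4 undetected periods gains 26−12 = 14 per period over cooperation, then loses 12−4 = 8 per period forever once punishment starts.
Gain: 14(1 + β + … + β^3); loss: 8·β^4/(1−β).
No profitable deviation ⇔ 14(1−β^4) ≤ 8·β^4, i.e. β^4 ≥ 14/(14+8) = 7/11.
Hence β ≥ (7/11)^(1/4) ≈ 0.893.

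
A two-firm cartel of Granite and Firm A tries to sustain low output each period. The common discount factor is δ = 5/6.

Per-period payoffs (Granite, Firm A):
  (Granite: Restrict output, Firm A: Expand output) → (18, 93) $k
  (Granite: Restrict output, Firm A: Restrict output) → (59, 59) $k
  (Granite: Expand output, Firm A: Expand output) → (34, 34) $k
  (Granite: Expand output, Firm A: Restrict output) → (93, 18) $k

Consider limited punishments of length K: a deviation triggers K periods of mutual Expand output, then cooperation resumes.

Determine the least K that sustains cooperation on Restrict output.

No profitable deviation requires (59−34)(δ+…+δ^K) ≥ 93−59, i.e. δ+…+δ^K ≥ 34/25 ≈ 1.3600.
With δ = 5/6, the partial sums are K=1: 0.8333, K=2: 1.5278.
K = 2 is the first length at which the sum reaches 1.3600.

2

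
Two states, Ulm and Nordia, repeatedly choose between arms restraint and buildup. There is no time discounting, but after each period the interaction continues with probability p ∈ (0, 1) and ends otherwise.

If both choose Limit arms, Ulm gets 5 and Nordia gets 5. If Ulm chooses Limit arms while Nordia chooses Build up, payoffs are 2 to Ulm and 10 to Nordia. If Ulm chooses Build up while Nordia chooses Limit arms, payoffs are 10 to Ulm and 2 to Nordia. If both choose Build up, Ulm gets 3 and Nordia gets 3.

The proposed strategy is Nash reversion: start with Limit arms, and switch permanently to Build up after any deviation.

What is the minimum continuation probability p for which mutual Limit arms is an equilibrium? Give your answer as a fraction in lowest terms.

With no time discounting, the continuation probability p plays the role of the discount factor.
Grim-trigger IC: 5/(1−p) ≥ 10 + 3p/(1−p) ⇒ p ≥ (10−5)/(10−3) = 5/7.

5/7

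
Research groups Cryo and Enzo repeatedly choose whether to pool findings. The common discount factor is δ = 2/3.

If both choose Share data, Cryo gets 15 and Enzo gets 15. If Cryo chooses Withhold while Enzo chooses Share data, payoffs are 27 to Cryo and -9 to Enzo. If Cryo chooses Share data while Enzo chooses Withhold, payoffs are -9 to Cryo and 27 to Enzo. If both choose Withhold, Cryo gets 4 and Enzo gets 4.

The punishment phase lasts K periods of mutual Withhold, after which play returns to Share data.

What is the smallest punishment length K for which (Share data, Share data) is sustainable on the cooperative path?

2

No profitable deviation requires (15−4)(δ+…+δ^K) ≥ 27−15, i.e. δ+…+δ^K ≥ 12/11 ≈ 1.0909.
With δ = 2/3, the partial sums are K=1: 0.6667, K=2: 1.1111.
K = 2 is the first length at which the sum reaches 1.0909.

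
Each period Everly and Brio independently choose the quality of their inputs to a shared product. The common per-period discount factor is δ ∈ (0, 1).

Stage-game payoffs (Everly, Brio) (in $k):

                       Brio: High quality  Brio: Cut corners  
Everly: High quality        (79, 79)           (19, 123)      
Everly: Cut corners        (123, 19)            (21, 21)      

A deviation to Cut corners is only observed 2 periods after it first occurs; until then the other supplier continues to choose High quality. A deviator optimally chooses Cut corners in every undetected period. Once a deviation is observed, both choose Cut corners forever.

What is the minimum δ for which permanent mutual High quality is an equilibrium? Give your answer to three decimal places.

0.657

Deviating for the 2 undetected periods gains 123−79 = 44 per period over cooperation, then loses 79−21 = 58 per period forever once punishment starts.
Gain: 44(1 + δ + … + δ^1); loss: 58·δ^2/(1−δ).
No profitable deviation ⇔ 44(1−δ^2) ≤ 58·δ^2, i.e. δ^2 ≥ 44/(44+58) = 22/51.
Hence δ ≥ (22/51)^(1/2) ≈ 0.657.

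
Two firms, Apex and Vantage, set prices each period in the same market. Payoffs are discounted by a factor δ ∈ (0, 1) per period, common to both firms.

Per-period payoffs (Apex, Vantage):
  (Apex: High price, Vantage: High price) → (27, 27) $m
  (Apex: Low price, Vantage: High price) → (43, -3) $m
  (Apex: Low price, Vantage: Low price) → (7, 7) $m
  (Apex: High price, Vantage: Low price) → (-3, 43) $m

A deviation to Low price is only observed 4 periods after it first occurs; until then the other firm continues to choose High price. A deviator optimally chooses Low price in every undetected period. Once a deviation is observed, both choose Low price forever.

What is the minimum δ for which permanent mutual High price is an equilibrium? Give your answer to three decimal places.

0.816

A deviator earns 43 for 4 periods, then 7 forever; cooperating earns 27 forever. Multiplying the IC by (1−δ):
27 ≥ 43(1−δ^4) + 7δ^4, so 36·δ^4 ≥ 16 and δ^4 ≥ 4/9.
δ ≥ (4/9)^(1/4) ≈ 0.816.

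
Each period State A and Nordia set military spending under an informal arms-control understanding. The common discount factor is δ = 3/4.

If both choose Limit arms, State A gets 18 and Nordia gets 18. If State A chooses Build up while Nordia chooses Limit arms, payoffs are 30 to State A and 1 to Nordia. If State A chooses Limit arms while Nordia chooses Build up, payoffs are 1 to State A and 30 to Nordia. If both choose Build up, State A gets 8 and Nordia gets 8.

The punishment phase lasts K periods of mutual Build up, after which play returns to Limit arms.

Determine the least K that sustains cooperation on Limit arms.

2

Need Σ_{k=1}^{K} δ^k ≥ (30−18)/(18−8) = 1.2000 at δ = 3/4.
At K = 1 the sum is 0.7500 < 1.2000; at K = 2 it is 1.3125 ≥ 1.2000.
So the minimum punishment length is K = 2.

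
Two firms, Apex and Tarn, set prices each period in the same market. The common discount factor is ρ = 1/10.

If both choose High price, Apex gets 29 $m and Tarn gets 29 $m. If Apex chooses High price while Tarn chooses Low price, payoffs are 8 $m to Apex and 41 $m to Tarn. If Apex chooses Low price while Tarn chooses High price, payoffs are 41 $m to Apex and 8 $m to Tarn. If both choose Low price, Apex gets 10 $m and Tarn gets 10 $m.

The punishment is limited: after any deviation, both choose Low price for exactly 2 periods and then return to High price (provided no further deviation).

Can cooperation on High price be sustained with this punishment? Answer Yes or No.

IC: ρ+…+ρ^2 ≥ (41−29)/(29−10) = 12/19.
At ρ = 1/10: partial sum = 0.1100 < 0.6316. Cooperation not sustainable.

No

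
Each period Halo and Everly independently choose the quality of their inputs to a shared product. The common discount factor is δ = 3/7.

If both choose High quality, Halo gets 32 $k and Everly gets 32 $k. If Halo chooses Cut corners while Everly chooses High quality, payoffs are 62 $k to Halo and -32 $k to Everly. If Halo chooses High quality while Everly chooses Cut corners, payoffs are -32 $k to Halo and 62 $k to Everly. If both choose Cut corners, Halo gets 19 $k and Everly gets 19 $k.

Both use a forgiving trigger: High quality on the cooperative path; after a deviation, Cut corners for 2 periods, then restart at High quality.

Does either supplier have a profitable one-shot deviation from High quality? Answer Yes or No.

Yes

Comparing payoff streams over the 3 periods until play realigns: cooperate → 32(1+δ+…+δ^2); deviate → 62 + 19(δ+…+δ^2).
Cooperation is sustained iff (32−19)(δ+…+δ^2) ≥ 62−32.
δ+…+δ^2 = 3/7·(1−(3/7)^2)/(1−3/7) = 0.6122, and (62−32)/(32−19) = 2.3077.
0.6122 < 2.3077, so cooperation is not sustainable.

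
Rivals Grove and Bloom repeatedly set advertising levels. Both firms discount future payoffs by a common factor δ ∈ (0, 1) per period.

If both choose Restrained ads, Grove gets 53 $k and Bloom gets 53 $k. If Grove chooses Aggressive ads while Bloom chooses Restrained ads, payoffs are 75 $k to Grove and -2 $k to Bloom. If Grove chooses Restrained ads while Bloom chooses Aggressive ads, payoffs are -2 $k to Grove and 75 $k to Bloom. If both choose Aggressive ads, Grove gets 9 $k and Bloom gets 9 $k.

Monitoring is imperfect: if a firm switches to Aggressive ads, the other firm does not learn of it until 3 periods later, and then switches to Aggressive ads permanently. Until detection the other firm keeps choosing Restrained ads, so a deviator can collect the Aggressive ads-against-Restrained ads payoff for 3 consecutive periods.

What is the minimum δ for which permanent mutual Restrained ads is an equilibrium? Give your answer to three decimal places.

0.693

The best deviation is to choose Aggressive ads for all 3 undetected periods, earning 75 each, then 9 forever once detected.
Deviation value: 75(1−δ^3)/(1−δ) + 9δ^3/(1−δ); cooperation value: 53/(1−δ).
IC: 53 ≥ 75(1−δ^3) + 9δ^3 = 75 − 66δ^3.
So δ^3 ≥ 22/66 = 1/3, giving δ ≥ (1/3)^(1/3) ≈ 0.693.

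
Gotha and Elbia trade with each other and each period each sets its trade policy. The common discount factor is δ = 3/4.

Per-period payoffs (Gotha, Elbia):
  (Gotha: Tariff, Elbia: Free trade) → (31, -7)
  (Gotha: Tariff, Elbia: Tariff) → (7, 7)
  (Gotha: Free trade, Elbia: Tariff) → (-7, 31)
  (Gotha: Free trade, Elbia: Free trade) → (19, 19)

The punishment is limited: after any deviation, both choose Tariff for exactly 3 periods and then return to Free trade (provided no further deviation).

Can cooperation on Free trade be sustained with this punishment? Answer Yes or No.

Yes

IC: δ+…+δ^3 ≥ (31−19)/(19−7) = 1.
At δ = 3/4: partial sum = 1.7344 ≥ 1.0000. Cooperation sustainable.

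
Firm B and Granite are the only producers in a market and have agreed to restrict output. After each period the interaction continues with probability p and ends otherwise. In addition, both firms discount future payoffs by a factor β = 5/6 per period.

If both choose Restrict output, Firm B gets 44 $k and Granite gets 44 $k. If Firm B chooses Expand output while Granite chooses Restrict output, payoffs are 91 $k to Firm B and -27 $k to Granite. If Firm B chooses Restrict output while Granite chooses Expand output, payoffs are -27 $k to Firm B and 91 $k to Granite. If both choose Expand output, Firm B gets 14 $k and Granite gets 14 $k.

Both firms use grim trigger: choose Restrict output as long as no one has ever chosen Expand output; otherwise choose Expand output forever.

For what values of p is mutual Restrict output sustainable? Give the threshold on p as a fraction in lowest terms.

282/385

With continuation probability p and discount β, the effective per-period discount factor is βp.
Grim-trigger IC: βp ≥ (91−44)/(91−14) = 47/77.
So p ≥ (47/77)/(5/6) = 282/385.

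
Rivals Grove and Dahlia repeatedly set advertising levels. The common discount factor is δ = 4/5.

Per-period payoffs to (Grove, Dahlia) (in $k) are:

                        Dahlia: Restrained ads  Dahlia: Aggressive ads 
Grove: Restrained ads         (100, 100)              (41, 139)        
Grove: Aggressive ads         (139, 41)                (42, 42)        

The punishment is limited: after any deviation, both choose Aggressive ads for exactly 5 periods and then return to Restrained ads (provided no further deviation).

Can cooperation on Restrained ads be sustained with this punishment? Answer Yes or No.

Yes

IC: δ+…+δ^5 ≥ (139−100)/(100−42) = 39/58.
At δ = 4/5: partial sum = 2.6893 ≥ 0.6724. Cooperation sustainable.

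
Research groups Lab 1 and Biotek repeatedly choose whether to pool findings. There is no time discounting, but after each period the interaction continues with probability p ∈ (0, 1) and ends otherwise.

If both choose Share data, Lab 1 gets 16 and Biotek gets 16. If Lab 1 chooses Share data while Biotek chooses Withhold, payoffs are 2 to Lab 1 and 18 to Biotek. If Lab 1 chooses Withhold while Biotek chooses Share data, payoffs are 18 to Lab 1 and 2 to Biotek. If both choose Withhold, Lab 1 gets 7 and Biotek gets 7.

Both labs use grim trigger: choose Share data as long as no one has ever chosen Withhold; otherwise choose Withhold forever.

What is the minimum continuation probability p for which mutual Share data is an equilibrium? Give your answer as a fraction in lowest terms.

With no time discounting, the continuation probability p plays the role of the discount factor.
Grim-trigger IC: 16/(1−p) ≥ 18 + 7p/(1−p) ⇒ p ≥ (18−16)/(18−7) = 2/11.

2/11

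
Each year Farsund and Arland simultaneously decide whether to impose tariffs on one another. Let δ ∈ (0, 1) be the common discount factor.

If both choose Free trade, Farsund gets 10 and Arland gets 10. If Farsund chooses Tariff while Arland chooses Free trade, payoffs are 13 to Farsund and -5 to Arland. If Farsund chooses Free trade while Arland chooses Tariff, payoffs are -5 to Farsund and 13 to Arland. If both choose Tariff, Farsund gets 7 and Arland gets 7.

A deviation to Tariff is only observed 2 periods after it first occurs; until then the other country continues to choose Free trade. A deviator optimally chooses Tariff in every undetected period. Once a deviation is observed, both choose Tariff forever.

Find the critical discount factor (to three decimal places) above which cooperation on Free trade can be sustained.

0.707

Deviating for the 2 undetected periods gains 13−10 = 3 per period over cooperation, then loses 10−7 = 3 per period forever once punishment starts.
Gain: 3(1 + δ + … + δ^1); loss: 3·δ^2/(1−δ).
No profitable deviation ⇔ 3(1−δ^2) ≤ 3·δ^2, i.e. δ^2 ≥ 3/(3+3) = 1/2.
Hence δ ≥ (1/2)^(1/2) ≈ 0.707.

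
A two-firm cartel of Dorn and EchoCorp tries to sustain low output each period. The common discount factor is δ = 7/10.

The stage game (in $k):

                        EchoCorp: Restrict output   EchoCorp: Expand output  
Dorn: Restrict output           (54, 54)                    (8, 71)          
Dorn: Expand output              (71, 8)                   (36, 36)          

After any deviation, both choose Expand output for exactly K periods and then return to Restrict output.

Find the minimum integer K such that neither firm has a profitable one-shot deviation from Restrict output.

2

IC: δ(1−δ^K)/(1−δ) ≥ (71−54)/(54−36) = 17/18.
With δ = 7/10: need 1 − δ^K ≥ 17/18·(1−7/10)/(7/10), i.e. δ^K ≤ 0.5952.
Since (7/10)^1 = 0.7000 and (7/10)^2 = 0.4900, the smallest such K is 2.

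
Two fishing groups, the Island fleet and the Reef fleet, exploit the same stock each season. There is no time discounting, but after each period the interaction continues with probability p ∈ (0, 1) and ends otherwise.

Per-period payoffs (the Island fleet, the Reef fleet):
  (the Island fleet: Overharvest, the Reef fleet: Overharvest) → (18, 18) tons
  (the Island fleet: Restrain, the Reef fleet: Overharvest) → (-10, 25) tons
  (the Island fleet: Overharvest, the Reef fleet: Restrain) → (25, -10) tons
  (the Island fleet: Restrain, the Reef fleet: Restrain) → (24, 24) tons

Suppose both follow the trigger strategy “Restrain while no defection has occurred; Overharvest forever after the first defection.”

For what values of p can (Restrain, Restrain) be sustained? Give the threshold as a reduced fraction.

With no time discounting, the continuation probability p plays the role of the discount factor.
Grim-trigger IC: 24/(1−p) ≥ 25 + 18p/(1−p) ⇒ p ≥ (25−24)/(25−18) = 1/7.

1/7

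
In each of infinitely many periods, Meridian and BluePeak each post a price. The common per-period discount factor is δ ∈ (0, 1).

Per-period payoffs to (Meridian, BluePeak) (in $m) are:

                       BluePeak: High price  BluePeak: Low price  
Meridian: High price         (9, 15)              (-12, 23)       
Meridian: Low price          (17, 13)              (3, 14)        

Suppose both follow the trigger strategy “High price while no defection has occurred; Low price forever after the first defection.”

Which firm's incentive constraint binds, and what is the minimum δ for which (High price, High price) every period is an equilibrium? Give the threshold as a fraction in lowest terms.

Meridian: cooperation gives 9 each period; deviation gives 17 once then 3 forever.
  9/(1−δ) ≥ 17 + 3δ/(1−δ) ⇒ δ ≥ 8/14 = 4/7.
BluePeak: cooperation gives 15 each period; deviation gives 23 once then 14 forever.
  δ ≥ 8/9.
Both must hold, so the binding constraint is BluePeak's: δ ≥ 8/9.

BluePeak; δ ≥ 8/9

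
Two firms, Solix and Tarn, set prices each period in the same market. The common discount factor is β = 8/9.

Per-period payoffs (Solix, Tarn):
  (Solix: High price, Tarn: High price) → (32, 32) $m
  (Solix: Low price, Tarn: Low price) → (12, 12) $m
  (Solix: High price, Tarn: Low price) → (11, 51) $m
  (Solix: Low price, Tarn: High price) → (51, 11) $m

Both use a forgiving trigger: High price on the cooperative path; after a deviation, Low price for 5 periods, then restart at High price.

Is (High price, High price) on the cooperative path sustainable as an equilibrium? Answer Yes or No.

A one-shot deviation gives 51 now, then 12 for 5 periods, then back to 32.
Gain from deviating: (51−32) today; loss: (32−12) in each of the next 5 periods.
No-deviation condition: (32−12)(β+…+β^5) ≥ 51−32, i.e. β+…+β^5 ≥ 19/20.
At β = 8/9: β+…+β^5 = 3.5606 ≥ 0.9500.
So cooperation is sustainable.

Yes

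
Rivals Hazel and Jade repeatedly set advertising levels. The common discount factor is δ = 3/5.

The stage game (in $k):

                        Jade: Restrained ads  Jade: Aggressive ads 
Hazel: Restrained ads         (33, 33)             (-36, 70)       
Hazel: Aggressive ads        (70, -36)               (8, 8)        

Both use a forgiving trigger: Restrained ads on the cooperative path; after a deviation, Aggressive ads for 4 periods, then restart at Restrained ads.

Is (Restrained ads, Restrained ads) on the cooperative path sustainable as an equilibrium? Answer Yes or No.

Comparing payoff streams over the 5 periods until play realigns: cooperate → 33(1+δ+…+δ^4); deviate → 70 + 8(δ+…+δ^4).
Cooperation is sustained iff (33−8)(δ+…+δ^4) ≥ 70−33.
δ+…+δ^4 = 3/5·(1−(3/5)^4)/(1−3/5) = 1.3056, and (70−33)/(33−8) = 1.4800.
1.3056 < 1.4800, so cooperation is not sustainable.

No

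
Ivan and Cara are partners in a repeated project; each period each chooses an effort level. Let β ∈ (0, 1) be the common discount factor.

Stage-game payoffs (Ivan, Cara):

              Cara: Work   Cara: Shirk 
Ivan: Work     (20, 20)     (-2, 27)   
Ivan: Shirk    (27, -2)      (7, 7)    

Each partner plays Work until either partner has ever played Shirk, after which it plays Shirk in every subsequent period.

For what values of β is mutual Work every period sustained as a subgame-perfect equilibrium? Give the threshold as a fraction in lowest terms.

20/(1−β) ≥ 27 + 7β/(1−β)
20 ≥ 27 − 20β
β ≥ 7/20.

7/20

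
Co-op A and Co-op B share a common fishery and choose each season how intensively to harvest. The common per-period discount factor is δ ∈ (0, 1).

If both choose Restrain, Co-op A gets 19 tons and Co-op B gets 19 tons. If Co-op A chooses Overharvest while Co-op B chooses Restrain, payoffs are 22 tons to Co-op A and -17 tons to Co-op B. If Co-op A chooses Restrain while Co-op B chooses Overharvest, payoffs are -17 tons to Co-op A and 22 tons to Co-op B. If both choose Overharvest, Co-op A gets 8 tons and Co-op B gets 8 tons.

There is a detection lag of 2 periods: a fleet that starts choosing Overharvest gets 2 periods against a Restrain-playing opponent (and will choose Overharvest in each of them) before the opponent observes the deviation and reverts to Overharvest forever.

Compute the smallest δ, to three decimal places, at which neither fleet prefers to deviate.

0.463

The best deviation is to choose Overharvest for all 2 undetected periods, earning 22 each, then 8 forever once detected.
Deviation value: 22(1−δ^2)/(1−δ) + 8δ^2/(1−δ); cooperation value: 19/(1−δ).
IC: 19 ≥ 22(1−δ^2) + 8δ^2 = 22 − 14δ^2.
So δ^2 ≥ 3/14, giving δ ≥ (3/14)^(1/2) ≈ 0.463.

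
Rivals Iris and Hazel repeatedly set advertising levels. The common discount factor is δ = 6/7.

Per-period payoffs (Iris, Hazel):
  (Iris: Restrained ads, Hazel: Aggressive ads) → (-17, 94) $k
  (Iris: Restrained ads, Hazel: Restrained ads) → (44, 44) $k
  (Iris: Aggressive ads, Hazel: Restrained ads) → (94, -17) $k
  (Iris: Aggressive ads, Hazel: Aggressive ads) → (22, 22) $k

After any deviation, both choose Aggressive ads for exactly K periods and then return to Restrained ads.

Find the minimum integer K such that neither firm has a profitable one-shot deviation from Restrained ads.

No profitable deviation requires (44−22)(δ+…+δ^K) ≥ 94−44, i.e. δ+…+δ^K ≥ 25/11 ≈ 2.2727.
With δ = 6/7, the partial sums are K=1: 0.8571, K=2: 1.5918, K=3: 2.2216, K=4: 2.7613.
K = 4 is the first length at which the sum reaches 2.2727.

4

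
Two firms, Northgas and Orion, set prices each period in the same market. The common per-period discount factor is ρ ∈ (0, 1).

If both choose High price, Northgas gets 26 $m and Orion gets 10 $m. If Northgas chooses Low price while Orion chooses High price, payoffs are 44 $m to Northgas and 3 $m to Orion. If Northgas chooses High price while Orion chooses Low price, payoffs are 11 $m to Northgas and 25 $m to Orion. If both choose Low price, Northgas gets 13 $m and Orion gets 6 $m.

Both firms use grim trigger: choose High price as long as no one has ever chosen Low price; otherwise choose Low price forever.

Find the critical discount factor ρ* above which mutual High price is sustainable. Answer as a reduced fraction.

Northgas: cooperation gives 26 each period; deviation gives 44 once then 13 forever.
  26/(1−ρ) ≥ 44 + 13ρ/(1−ρ) ⇒ ρ ≥ 18/31.
Orion: cooperation gives 10 each period; deviation gives 25 once then 6 forever.
  ρ ≥ 15/19.
Both must hold, so the binding constraint is Orion's: ρ ≥ 15/19.

15/19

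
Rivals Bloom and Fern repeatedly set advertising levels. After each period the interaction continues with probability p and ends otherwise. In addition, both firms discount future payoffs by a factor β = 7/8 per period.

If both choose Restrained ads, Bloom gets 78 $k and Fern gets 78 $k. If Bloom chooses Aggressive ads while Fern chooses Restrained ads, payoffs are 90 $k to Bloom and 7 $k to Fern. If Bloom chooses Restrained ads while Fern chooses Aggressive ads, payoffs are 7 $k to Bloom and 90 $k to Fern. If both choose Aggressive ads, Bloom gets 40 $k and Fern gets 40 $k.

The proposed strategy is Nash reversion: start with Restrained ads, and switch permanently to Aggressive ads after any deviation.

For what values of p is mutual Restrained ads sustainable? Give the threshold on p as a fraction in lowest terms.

48/175

Expected continuation weight on next period's payoff is β·p = 7/8·p, which plays the role of the discount factor.
Cooperation requires 7/8·p ≥ (90−78)/(90−40) = 6/25, hence p ≥ 48/175.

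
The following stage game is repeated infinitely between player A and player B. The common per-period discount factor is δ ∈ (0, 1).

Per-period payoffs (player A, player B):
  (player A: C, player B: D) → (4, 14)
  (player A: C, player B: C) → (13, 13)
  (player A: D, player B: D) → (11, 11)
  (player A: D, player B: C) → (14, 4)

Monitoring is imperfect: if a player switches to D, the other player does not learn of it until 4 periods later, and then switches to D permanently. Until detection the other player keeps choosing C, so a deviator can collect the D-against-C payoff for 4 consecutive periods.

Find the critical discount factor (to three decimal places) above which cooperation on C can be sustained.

0.760

Deviating for the 4 undetected periods gains 14−13 = 1 per period over cooperation, then loses 13−11 = 2 per period forever once punishment starts.
Gain: 1(1 + δ + … + δ^3); loss: 2·δ^4/(1−δ).
No profitable deviation ⇔ 1(1−δ^4) ≤ 2·δ^4, i.e. δ^4 ≥ 1/(1+2) = 1/3.
Hence δ ≥ (1/3)^(1/4) ≈ 0.760.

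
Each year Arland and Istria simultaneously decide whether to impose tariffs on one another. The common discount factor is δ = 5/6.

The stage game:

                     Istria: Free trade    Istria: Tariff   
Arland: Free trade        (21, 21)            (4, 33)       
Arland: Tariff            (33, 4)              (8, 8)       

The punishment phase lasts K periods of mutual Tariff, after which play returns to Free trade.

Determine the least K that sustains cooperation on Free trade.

2

No profitable deviation requires (21−8)(δ+…+δ^K) ≥ 33−21, i.e. δ+…+δ^K ≥ 12/13 ≈ 0.9231.
With δ = 5/6, the partial sums are K=1: 0.8333, K=2: 1.5278.
K = 2 is the first length at which the sum reaches 0.9231.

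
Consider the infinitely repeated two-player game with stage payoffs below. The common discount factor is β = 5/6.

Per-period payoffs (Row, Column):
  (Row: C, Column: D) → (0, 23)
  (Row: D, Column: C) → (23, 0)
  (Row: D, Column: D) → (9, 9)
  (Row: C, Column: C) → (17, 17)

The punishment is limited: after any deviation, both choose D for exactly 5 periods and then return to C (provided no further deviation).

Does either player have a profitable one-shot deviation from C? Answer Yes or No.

IC: β+…+β^5 ≥ (23−17)/(17−9) = 3/4.
At β = 5/6: partial sum = 2.9906 ≥ 0.7500. Cooperation sustainable.

No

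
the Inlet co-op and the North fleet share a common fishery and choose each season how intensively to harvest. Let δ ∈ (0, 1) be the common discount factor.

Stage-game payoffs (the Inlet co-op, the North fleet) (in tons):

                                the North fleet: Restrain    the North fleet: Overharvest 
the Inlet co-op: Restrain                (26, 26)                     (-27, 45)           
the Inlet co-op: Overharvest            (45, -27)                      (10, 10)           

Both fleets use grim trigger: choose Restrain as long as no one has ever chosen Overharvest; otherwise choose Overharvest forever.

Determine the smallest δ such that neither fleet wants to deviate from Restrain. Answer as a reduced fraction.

One-period gain from deviating is 45 − 26 = 19. The loss is 26 − 10 = 16 in every subsequent period, with present value 16·δ/(1−δ).
Deviation is unprofitable when 16·δ/(1−δ) ≥ 19, i.e. δ/(1−δ) ≥ 19/16.
Equivalently δ ≥ 19/(19+16) = 19/35.

19/35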